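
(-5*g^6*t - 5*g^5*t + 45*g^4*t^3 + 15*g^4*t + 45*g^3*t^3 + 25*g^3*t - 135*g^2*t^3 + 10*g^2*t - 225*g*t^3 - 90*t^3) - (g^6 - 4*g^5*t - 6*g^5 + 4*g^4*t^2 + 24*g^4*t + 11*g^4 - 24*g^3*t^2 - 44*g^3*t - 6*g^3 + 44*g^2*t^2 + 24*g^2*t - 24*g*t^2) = -5*g^6*t - g^6 - g^5*t + 6*g^5 + 45*g^4*t^3 - 4*g^4*t^2 - 9*g^4*t - 11*g^4 + 45*g^3*t^3 + 24*g^3*t^2 + 69*g^3*t + 6*g^3 - 135*g^2*t^3 - 44*g^2*t^2 - 14*g^2*t - 225*g*t^3 + 24*g*t^2 - 90*t^3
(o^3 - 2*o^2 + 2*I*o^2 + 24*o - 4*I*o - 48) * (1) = o^3 - 2*o^2 + 2*I*o^2 + 24*o - 4*I*o - 48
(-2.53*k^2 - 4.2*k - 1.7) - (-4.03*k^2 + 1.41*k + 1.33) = 1.5*k^2 - 5.61*k - 3.03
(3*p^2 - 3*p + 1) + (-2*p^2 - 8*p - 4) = p^2 - 11*p - 3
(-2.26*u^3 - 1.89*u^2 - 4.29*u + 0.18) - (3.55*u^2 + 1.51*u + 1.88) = -2.26*u^3 - 5.44*u^2 - 5.8*u - 1.7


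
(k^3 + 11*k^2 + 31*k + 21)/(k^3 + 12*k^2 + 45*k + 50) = (k^3 + 11*k^2 + 31*k + 21)/(k^3 + 12*k^2 + 45*k + 50)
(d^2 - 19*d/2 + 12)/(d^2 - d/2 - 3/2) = (d - 8)/(d + 1)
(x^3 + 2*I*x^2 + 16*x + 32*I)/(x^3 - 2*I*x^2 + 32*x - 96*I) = (x^2 + 6*I*x - 8)/(x^2 + 2*I*x + 24)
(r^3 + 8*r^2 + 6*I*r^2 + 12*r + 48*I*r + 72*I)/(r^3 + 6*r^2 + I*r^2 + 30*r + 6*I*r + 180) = (r + 2)/(r - 5*I)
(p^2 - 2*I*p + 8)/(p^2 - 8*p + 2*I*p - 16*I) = (p - 4*I)/(p - 8)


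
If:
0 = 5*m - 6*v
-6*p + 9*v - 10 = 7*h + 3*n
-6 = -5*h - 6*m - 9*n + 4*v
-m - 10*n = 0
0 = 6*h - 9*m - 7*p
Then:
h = 15838/20795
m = 5160/4159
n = -516/4159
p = -19596/20795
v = 4300/4159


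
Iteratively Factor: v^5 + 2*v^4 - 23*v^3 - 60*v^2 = (v - 5)*(v^4 + 7*v^3 + 12*v^2) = v*(v - 5)*(v^3 + 7*v^2 + 12*v) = v*(v - 5)*(v + 3)*(v^2 + 4*v) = v^2*(v - 5)*(v + 3)*(v + 4)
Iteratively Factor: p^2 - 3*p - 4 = (p + 1)*(p - 4)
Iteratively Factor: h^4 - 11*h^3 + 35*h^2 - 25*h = (h)*(h^3 - 11*h^2 + 35*h - 25) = h*(h - 1)*(h^2 - 10*h + 25) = h*(h - 5)*(h - 1)*(h - 5)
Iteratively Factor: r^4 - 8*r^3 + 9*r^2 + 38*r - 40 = (r + 2)*(r^3 - 10*r^2 + 29*r - 20) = (r - 4)*(r + 2)*(r^2 - 6*r + 5) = (r - 5)*(r - 4)*(r + 2)*(r - 1)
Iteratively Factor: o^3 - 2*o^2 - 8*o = (o + 2)*(o^2 - 4*o) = o*(o + 2)*(o - 4)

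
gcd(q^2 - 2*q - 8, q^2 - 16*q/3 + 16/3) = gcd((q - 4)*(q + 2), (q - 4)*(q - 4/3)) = q - 4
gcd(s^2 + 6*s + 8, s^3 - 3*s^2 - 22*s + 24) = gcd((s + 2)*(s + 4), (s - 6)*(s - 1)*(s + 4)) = s + 4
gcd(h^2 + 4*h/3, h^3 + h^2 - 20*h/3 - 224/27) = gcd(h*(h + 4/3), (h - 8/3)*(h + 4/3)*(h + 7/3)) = h + 4/3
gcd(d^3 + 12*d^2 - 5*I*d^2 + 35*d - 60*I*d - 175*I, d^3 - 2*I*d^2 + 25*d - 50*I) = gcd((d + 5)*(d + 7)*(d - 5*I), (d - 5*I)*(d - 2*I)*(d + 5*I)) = d - 5*I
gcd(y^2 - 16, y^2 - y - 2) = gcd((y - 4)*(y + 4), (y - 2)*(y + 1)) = 1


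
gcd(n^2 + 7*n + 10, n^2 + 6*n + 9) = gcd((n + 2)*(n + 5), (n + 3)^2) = 1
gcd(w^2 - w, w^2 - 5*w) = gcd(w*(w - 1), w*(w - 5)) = w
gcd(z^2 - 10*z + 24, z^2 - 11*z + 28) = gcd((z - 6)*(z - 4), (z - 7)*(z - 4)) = z - 4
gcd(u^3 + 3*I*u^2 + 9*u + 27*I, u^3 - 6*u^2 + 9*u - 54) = u^2 + 9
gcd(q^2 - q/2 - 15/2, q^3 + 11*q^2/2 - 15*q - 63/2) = q - 3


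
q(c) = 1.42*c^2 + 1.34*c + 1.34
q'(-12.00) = -32.74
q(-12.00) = 189.74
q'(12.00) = 35.42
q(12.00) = 221.90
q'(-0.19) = 0.80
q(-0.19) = 1.14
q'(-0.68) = -0.59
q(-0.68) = 1.09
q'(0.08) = 1.57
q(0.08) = 1.46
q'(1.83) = 6.54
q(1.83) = 8.55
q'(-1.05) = -1.64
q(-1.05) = 1.50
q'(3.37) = 10.91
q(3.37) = 21.98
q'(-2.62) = -6.10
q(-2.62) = 7.58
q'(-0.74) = -0.76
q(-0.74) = 1.13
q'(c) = 2.84*c + 1.34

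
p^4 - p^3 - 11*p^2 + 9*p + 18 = (p - 3)*(p - 2)*(p + 1)*(p + 3)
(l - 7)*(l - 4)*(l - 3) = l^3 - 14*l^2 + 61*l - 84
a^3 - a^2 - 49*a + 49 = (a - 7)*(a - 1)*(a + 7)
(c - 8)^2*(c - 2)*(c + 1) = c^4 - 17*c^3 + 78*c^2 - 32*c - 128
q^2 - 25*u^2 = (q - 5*u)*(q + 5*u)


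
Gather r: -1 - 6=-7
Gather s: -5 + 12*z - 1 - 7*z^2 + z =-7*z^2 + 13*z - 6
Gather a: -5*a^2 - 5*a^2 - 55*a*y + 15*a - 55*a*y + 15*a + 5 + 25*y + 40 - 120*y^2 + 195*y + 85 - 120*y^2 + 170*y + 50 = -10*a^2 + a*(30 - 110*y) - 240*y^2 + 390*y + 180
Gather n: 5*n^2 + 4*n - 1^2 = 5*n^2 + 4*n - 1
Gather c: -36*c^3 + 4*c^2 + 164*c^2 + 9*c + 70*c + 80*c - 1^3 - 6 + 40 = -36*c^3 + 168*c^2 + 159*c + 33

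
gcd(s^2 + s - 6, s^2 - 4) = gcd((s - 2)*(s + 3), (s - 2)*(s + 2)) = s - 2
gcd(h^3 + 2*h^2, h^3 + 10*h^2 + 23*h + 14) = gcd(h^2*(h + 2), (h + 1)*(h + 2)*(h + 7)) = h + 2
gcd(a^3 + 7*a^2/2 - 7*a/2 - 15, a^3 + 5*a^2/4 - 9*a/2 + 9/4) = a + 3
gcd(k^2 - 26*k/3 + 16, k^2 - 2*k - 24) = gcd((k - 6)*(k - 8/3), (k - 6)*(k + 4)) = k - 6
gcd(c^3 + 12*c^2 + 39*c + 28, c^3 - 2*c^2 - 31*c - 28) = c^2 + 5*c + 4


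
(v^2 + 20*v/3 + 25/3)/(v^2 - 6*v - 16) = (3*v^2 + 20*v + 25)/(3*(v^2 - 6*v - 16))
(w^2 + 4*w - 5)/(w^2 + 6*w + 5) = (w - 1)/(w + 1)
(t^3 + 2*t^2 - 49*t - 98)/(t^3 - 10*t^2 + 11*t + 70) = (t + 7)/(t - 5)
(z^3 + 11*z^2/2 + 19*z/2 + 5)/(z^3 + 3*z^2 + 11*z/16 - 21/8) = 8*(2*z^2 + 7*z + 5)/(16*z^2 + 16*z - 21)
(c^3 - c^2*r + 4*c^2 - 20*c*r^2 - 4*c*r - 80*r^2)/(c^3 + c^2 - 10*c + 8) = (c^2 - c*r - 20*r^2)/(c^2 - 3*c + 2)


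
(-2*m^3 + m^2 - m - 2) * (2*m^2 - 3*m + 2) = -4*m^5 + 8*m^4 - 9*m^3 + m^2 + 4*m - 4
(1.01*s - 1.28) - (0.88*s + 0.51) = 0.13*s - 1.79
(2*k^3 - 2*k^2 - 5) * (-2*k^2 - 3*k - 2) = -4*k^5 - 2*k^4 + 2*k^3 + 14*k^2 + 15*k + 10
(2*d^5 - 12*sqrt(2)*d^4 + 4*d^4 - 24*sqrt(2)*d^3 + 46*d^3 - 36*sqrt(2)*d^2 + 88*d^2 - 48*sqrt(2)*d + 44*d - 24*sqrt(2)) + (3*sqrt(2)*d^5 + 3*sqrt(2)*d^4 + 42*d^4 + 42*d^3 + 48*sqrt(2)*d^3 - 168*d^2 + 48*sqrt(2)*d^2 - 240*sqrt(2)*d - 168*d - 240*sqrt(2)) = 2*d^5 + 3*sqrt(2)*d^5 - 9*sqrt(2)*d^4 + 46*d^4 + 24*sqrt(2)*d^3 + 88*d^3 - 80*d^2 + 12*sqrt(2)*d^2 - 288*sqrt(2)*d - 124*d - 264*sqrt(2)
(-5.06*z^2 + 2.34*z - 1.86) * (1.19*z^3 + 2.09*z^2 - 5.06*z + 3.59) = -6.0214*z^5 - 7.7908*z^4 + 28.2808*z^3 - 33.8932*z^2 + 17.8122*z - 6.6774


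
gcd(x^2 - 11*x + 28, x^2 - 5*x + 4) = x - 4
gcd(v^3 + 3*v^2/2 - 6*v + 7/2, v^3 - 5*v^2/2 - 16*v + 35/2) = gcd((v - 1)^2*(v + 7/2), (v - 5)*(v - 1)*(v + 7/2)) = v^2 + 5*v/2 - 7/2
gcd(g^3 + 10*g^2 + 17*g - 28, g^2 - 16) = g + 4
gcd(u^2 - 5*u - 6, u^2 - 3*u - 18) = u - 6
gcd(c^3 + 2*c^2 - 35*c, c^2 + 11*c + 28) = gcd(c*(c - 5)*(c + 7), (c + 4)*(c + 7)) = c + 7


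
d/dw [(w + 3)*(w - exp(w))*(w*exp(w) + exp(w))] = ((1 - exp(w))*(w + 1)*(w + 3) + (w + 1)*(w - exp(w)) + (w + 2)*(w + 3)*(w - exp(w)))*exp(w)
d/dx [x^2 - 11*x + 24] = 2*x - 11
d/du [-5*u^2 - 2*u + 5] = -10*u - 2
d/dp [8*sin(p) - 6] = 8*cos(p)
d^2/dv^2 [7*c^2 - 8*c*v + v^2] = 2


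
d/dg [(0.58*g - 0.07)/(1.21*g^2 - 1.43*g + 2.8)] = (-0.7018*g^2 + 0.1694*g + 1.5239)/(1.4641*g^4 - 3.4606*g^3 + 8.8209*g^2 - 8.008*g + 7.84)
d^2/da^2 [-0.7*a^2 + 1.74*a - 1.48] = -1.40000000000000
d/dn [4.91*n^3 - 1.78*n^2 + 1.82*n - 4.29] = 14.73*n^2 - 3.56*n + 1.82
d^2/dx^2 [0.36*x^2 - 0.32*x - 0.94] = 0.720000000000000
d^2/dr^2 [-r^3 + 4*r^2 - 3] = 8 - 6*r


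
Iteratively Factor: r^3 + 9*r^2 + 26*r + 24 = (r + 2)*(r^2 + 7*r + 12) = (r + 2)*(r + 4)*(r + 3)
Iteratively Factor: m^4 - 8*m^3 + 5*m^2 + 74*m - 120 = (m - 2)*(m^3 - 6*m^2 - 7*m + 60) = (m - 2)*(m + 3)*(m^2 - 9*m + 20) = (m - 5)*(m - 2)*(m + 3)*(m - 4)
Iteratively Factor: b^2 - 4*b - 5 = (b - 5)*(b + 1)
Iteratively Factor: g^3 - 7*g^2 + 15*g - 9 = (g - 3)*(g^2 - 4*g + 3) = (g - 3)^2*(g - 1)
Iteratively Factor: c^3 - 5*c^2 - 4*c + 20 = (c - 2)*(c^2 - 3*c - 10) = (c - 2)*(c + 2)*(c - 5)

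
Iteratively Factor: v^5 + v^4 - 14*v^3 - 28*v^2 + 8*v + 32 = (v - 4)*(v^4 + 5*v^3 + 6*v^2 - 4*v - 8) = (v - 4)*(v + 2)*(v^3 + 3*v^2 - 4) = (v - 4)*(v + 2)^2*(v^2 + v - 2) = (v - 4)*(v - 1)*(v + 2)^2*(v + 2)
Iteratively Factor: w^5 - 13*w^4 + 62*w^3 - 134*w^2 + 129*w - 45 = (w - 3)*(w^4 - 10*w^3 + 32*w^2 - 38*w + 15) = (w - 3)^2*(w^3 - 7*w^2 + 11*w - 5) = (w - 5)*(w - 3)^2*(w^2 - 2*w + 1) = (w - 5)*(w - 3)^2*(w - 1)*(w - 1)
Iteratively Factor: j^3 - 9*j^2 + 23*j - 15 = (j - 5)*(j^2 - 4*j + 3) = (j - 5)*(j - 1)*(j - 3)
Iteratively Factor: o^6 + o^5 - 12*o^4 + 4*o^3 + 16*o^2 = (o - 2)*(o^5 + 3*o^4 - 6*o^3 - 8*o^2) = (o - 2)*(o + 4)*(o^4 - o^3 - 2*o^2) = o*(o - 2)*(o + 4)*(o^3 - o^2 - 2*o) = o^2*(o - 2)*(o + 4)*(o^2 - o - 2) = o^2*(o - 2)^2*(o + 4)*(o + 1)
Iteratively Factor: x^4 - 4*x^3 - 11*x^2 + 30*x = (x - 2)*(x^3 - 2*x^2 - 15*x) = x*(x - 2)*(x^2 - 2*x - 15) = x*(x - 2)*(x + 3)*(x - 5)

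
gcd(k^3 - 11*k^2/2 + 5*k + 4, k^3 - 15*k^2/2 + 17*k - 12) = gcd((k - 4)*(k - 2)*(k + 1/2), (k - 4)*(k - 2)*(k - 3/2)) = k^2 - 6*k + 8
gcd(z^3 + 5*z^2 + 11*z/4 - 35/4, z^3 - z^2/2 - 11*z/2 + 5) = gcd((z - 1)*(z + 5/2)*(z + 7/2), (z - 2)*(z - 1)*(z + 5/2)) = z^2 + 3*z/2 - 5/2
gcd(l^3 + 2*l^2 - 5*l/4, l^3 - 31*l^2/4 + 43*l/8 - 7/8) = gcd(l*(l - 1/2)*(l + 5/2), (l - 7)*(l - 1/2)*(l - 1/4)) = l - 1/2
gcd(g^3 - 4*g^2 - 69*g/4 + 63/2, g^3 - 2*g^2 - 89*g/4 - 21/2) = g^2 - 5*g/2 - 21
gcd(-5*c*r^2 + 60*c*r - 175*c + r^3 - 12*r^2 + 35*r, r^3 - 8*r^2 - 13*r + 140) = r^2 - 12*r + 35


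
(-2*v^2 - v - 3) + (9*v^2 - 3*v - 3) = 7*v^2 - 4*v - 6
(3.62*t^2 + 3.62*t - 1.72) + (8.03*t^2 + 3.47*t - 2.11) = 11.65*t^2 + 7.09*t - 3.83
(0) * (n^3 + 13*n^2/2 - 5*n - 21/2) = 0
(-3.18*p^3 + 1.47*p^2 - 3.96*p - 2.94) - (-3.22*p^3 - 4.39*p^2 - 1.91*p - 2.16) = 0.04*p^3 + 5.86*p^2 - 2.05*p - 0.78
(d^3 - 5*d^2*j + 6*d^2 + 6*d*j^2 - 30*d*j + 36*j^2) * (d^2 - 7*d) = d^5 - 5*d^4*j - d^4 + 6*d^3*j^2 + 5*d^3*j - 42*d^3 - 6*d^2*j^2 + 210*d^2*j - 252*d*j^2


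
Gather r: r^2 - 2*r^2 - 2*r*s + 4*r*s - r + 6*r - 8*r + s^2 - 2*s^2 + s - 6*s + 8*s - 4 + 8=-r^2 + r*(2*s - 3) - s^2 + 3*s + 4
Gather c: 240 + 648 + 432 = 1320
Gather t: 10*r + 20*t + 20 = 10*r + 20*t + 20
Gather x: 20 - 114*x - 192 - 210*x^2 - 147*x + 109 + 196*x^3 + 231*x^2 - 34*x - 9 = 196*x^3 + 21*x^2 - 295*x - 72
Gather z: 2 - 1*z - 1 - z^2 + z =1 - z^2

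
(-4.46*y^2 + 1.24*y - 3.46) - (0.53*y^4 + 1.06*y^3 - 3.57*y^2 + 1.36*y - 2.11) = -0.53*y^4 - 1.06*y^3 - 0.89*y^2 - 0.12*y - 1.35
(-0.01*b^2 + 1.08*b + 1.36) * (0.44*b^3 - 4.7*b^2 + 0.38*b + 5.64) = -0.0044*b^5 + 0.5222*b^4 - 4.4814*b^3 - 6.038*b^2 + 6.608*b + 7.6704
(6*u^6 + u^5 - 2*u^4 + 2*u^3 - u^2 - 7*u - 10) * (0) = 0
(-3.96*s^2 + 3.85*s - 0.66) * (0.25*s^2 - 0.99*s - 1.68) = -0.99*s^4 + 4.8829*s^3 + 2.6763*s^2 - 5.8146*s + 1.1088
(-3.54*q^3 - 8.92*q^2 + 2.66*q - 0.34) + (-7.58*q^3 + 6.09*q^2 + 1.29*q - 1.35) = -11.12*q^3 - 2.83*q^2 + 3.95*q - 1.69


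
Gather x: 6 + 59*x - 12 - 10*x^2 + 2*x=-10*x^2 + 61*x - 6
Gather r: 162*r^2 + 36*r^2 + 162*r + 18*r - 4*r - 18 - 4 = 198*r^2 + 176*r - 22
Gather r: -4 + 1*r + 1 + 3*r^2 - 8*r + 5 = 3*r^2 - 7*r + 2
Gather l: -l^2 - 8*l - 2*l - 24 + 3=-l^2 - 10*l - 21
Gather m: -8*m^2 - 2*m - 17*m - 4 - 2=-8*m^2 - 19*m - 6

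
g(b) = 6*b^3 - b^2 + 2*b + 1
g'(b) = 18*b^2 - 2*b + 2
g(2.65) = 110.94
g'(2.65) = 123.10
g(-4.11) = -440.67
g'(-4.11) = 314.28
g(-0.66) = -2.48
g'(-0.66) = 11.16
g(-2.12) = -64.90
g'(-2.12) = 87.14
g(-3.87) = -369.48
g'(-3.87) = 279.32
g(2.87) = 140.34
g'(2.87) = 144.52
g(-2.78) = -141.20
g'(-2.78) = 146.67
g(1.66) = 29.01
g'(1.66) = 48.28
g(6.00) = 1273.00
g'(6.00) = 638.00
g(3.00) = 160.00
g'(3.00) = 158.00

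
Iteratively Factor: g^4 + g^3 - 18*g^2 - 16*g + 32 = (g + 4)*(g^3 - 3*g^2 - 6*g + 8) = (g - 1)*(g + 4)*(g^2 - 2*g - 8) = (g - 4)*(g - 1)*(g + 4)*(g + 2)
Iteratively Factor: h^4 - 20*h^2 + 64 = (h + 4)*(h^3 - 4*h^2 - 4*h + 16) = (h - 4)*(h + 4)*(h^2 - 4) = (h - 4)*(h - 2)*(h + 4)*(h + 2)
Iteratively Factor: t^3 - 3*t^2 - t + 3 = (t + 1)*(t^2 - 4*t + 3) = (t - 1)*(t + 1)*(t - 3)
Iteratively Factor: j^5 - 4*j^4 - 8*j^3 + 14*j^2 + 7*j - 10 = (j - 5)*(j^4 + j^3 - 3*j^2 - j + 2) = (j - 5)*(j + 2)*(j^3 - j^2 - j + 1) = (j - 5)*(j + 1)*(j + 2)*(j^2 - 2*j + 1) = (j - 5)*(j - 1)*(j + 1)*(j + 2)*(j - 1)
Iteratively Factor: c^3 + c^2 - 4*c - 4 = (c + 1)*(c^2 - 4) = (c + 1)*(c + 2)*(c - 2)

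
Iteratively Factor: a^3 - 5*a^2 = (a)*(a^2 - 5*a) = a*(a - 5)*(a)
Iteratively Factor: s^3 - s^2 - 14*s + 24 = (s + 4)*(s^2 - 5*s + 6) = (s - 2)*(s + 4)*(s - 3)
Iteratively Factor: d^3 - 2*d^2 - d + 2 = (d - 2)*(d^2 - 1) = (d - 2)*(d + 1)*(d - 1)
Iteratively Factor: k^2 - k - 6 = (k - 3)*(k + 2)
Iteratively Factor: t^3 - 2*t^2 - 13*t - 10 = (t + 2)*(t^2 - 4*t - 5) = (t + 1)*(t + 2)*(t - 5)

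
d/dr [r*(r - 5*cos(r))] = 5*r*sin(r) + 2*r - 5*cos(r)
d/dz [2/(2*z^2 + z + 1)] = 2*(-4*z - 1)/(2*z^2 + z + 1)^2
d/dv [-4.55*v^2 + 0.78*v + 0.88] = 0.78 - 9.1*v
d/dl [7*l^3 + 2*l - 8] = 21*l^2 + 2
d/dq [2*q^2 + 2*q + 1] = 4*q + 2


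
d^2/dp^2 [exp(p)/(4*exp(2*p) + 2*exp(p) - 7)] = (16*exp(4*p) - 8*exp(3*p) + 168*exp(2*p) + 14*exp(p) + 49)*exp(p)/(64*exp(6*p) + 96*exp(5*p) - 288*exp(4*p) - 328*exp(3*p) + 504*exp(2*p) + 294*exp(p) - 343)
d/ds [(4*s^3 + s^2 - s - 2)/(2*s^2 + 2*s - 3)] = (8*s^4 + 16*s^3 - 32*s^2 + 2*s + 7)/(4*s^4 + 8*s^3 - 8*s^2 - 12*s + 9)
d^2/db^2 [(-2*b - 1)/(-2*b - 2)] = -1/(b + 1)^3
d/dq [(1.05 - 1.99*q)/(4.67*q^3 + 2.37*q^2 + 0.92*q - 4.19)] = (18.5866*q^3 - 9.9942*q^2 - 4.977*q + 7.3721)/(21.8089*q^6 + 22.1358*q^5 + 14.2097*q^4 - 34.7738*q^3 - 19.0142*q^2 - 7.7096*q + 17.5561)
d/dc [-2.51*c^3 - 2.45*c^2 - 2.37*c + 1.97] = -7.53*c^2 - 4.9*c - 2.37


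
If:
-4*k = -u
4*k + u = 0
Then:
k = 0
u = 0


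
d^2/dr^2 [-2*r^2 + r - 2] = -4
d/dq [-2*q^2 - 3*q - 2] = -4*q - 3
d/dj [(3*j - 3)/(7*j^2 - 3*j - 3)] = 3*(-7*j^2 + 14*j - 6)/(49*j^4 - 42*j^3 - 33*j^2 + 18*j + 9)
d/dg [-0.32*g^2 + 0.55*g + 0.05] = 0.55 - 0.64*g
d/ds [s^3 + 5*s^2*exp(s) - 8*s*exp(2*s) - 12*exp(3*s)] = 5*s^2*exp(s) + 3*s^2 - 16*s*exp(2*s) + 10*s*exp(s) - 36*exp(3*s) - 8*exp(2*s)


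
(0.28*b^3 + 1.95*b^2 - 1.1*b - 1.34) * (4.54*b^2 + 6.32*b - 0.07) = 1.2712*b^5 + 10.6226*b^4 + 7.3104*b^3 - 13.1721*b^2 - 8.3918*b + 0.0938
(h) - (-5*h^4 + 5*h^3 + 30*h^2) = 5*h^4 - 5*h^3 - 30*h^2 + h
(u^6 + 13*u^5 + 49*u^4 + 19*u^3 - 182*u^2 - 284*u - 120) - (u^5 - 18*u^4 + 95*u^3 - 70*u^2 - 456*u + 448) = u^6 + 12*u^5 + 67*u^4 - 76*u^3 - 112*u^2 + 172*u - 568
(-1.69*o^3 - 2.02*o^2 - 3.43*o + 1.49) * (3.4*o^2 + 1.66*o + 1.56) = -5.746*o^5 - 9.6734*o^4 - 17.6516*o^3 - 3.779*o^2 - 2.8774*o + 2.3244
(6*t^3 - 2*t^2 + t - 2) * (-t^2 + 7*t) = -6*t^5 + 44*t^4 - 15*t^3 + 9*t^2 - 14*t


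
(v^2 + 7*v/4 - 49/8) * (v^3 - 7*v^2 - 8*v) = v^5 - 21*v^4/4 - 211*v^3/8 + 231*v^2/8 + 49*v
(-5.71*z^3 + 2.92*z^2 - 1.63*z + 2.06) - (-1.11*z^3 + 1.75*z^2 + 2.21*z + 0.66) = -4.6*z^3 + 1.17*z^2 - 3.84*z + 1.4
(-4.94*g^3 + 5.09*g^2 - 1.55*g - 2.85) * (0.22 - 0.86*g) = 4.2484*g^4 - 5.4642*g^3 + 2.4528*g^2 + 2.11*g - 0.627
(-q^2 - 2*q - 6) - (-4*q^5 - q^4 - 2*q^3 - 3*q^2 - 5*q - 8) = 4*q^5 + q^4 + 2*q^3 + 2*q^2 + 3*q + 2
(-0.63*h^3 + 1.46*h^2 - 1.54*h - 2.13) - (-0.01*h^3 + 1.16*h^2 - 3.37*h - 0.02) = -0.62*h^3 + 0.3*h^2 + 1.83*h - 2.11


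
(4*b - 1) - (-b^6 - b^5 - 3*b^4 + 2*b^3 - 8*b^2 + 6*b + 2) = b^6 + b^5 + 3*b^4 - 2*b^3 + 8*b^2 - 2*b - 3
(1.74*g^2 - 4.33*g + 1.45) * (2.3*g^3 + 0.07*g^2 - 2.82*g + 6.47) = 4.002*g^5 - 9.8372*g^4 - 1.8749*g^3 + 23.5699*g^2 - 32.1041*g + 9.3815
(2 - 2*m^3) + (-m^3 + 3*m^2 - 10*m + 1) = -3*m^3 + 3*m^2 - 10*m + 3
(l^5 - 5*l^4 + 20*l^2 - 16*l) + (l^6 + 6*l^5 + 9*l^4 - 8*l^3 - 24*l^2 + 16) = l^6 + 7*l^5 + 4*l^4 - 8*l^3 - 4*l^2 - 16*l + 16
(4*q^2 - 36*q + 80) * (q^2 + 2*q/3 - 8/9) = 4*q^4 - 100*q^3/3 + 472*q^2/9 + 256*q/3 - 640/9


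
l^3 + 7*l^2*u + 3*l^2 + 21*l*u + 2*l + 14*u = (l + 1)*(l + 2)*(l + 7*u)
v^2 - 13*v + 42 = (v - 7)*(v - 6)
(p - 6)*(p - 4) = p^2 - 10*p + 24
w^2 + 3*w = w*(w + 3)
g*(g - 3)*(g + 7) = g^3 + 4*g^2 - 21*g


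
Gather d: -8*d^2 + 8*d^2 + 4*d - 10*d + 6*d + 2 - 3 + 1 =0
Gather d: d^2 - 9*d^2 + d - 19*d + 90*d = -8*d^2 + 72*d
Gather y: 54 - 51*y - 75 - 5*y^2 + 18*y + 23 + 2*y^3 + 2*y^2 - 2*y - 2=2*y^3 - 3*y^2 - 35*y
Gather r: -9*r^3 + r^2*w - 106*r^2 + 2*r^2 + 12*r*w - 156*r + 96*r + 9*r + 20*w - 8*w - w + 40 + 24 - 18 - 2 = -9*r^3 + r^2*(w - 104) + r*(12*w - 51) + 11*w + 44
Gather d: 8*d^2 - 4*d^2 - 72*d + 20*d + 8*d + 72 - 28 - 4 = 4*d^2 - 44*d + 40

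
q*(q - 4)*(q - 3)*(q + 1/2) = q^4 - 13*q^3/2 + 17*q^2/2 + 6*q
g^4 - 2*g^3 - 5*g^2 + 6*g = g*(g - 3)*(g - 1)*(g + 2)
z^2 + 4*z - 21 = (z - 3)*(z + 7)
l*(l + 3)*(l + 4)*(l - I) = l^4 + 7*l^3 - I*l^3 + 12*l^2 - 7*I*l^2 - 12*I*l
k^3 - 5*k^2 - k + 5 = (k - 5)*(k - 1)*(k + 1)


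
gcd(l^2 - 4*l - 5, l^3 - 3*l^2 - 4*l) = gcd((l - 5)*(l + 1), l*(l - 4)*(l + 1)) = l + 1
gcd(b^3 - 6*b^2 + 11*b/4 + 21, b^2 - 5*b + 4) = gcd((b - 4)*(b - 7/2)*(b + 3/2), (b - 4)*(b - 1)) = b - 4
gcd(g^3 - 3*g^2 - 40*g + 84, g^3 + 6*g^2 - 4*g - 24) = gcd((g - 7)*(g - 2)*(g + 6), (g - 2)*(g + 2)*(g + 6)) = g^2 + 4*g - 12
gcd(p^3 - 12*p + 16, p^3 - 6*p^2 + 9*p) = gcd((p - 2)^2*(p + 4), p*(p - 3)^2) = 1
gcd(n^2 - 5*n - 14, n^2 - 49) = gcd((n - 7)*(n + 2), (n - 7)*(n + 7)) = n - 7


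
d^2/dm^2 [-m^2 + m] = -2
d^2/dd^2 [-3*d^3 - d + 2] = -18*d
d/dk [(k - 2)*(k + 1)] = 2*k - 1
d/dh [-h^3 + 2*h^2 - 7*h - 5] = -3*h^2 + 4*h - 7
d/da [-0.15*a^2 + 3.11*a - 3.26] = 3.11 - 0.3*a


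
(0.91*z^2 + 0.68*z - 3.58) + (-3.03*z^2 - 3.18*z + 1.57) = -2.12*z^2 - 2.5*z - 2.01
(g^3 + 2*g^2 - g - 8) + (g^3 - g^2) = 2*g^3 + g^2 - g - 8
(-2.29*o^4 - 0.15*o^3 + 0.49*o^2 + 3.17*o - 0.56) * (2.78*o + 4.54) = -6.3662*o^5 - 10.8136*o^4 + 0.6812*o^3 + 11.0372*o^2 + 12.835*o - 2.5424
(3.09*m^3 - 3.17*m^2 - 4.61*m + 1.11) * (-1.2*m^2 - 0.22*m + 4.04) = -3.708*m^5 + 3.1242*m^4 + 18.713*m^3 - 13.1246*m^2 - 18.8686*m + 4.4844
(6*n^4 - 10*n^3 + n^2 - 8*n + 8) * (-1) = -6*n^4 + 10*n^3 - n^2 + 8*n - 8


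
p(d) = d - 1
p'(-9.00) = 1.00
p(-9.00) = -10.00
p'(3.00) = 1.00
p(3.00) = 2.00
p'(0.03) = 1.00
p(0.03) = -0.97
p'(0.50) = 1.00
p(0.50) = -0.50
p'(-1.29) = 1.00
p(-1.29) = -2.29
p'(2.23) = 1.00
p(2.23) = 1.23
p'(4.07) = 1.00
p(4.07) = 3.07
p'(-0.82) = 1.00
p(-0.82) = -1.82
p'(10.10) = 1.00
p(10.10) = 9.10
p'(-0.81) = 1.00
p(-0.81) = -1.81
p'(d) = 1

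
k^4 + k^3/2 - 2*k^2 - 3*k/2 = k*(k - 3/2)*(k + 1)^2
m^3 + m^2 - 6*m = m*(m - 2)*(m + 3)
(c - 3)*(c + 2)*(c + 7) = c^3 + 6*c^2 - 13*c - 42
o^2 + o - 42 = (o - 6)*(o + 7)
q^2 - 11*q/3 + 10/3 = (q - 2)*(q - 5/3)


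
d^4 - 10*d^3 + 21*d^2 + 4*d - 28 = (d - 7)*(d - 2)^2*(d + 1)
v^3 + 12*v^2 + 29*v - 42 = (v - 1)*(v + 6)*(v + 7)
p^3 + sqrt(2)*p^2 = p^2*(p + sqrt(2))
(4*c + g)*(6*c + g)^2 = 144*c^3 + 84*c^2*g + 16*c*g^2 + g^3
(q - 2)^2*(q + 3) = q^3 - q^2 - 8*q + 12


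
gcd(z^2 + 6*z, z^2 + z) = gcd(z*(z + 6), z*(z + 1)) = z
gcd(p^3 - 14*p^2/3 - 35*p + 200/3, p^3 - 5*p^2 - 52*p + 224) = p - 8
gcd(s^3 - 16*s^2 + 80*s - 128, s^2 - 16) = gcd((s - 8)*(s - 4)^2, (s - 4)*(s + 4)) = s - 4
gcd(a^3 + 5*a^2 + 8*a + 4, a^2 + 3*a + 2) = a^2 + 3*a + 2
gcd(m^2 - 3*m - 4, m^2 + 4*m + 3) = m + 1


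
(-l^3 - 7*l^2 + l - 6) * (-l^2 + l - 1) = l^5 + 6*l^4 - 7*l^3 + 14*l^2 - 7*l + 6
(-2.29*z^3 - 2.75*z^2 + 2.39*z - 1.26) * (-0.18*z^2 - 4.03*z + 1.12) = 0.4122*z^5 + 9.7237*z^4 + 8.0875*z^3 - 12.4849*z^2 + 7.7546*z - 1.4112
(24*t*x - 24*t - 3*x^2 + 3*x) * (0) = 0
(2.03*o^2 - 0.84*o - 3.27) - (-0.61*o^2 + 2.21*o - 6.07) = 2.64*o^2 - 3.05*o + 2.8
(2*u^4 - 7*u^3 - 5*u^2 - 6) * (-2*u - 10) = -4*u^5 - 6*u^4 + 80*u^3 + 50*u^2 + 12*u + 60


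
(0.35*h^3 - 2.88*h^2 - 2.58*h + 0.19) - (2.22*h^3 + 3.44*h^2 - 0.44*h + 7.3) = -1.87*h^3 - 6.32*h^2 - 2.14*h - 7.11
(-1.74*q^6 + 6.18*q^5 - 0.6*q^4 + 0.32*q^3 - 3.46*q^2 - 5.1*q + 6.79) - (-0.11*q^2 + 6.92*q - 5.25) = -1.74*q^6 + 6.18*q^5 - 0.6*q^4 + 0.32*q^3 - 3.35*q^2 - 12.02*q + 12.04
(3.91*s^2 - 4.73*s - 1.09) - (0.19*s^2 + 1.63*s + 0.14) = 3.72*s^2 - 6.36*s - 1.23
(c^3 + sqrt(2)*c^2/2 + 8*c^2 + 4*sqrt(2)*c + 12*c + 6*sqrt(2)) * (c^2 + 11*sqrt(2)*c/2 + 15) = c^5 + 8*c^4 + 6*sqrt(2)*c^4 + 65*c^3/2 + 48*sqrt(2)*c^3 + 159*sqrt(2)*c^2/2 + 164*c^2 + 60*sqrt(2)*c + 246*c + 90*sqrt(2)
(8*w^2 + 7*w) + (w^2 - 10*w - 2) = 9*w^2 - 3*w - 2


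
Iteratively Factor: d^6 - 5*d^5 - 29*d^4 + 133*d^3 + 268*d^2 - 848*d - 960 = (d - 4)*(d^5 - d^4 - 33*d^3 + d^2 + 272*d + 240) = (d - 4)*(d + 4)*(d^4 - 5*d^3 - 13*d^2 + 53*d + 60) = (d - 4)*(d + 3)*(d + 4)*(d^3 - 8*d^2 + 11*d + 20) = (d - 4)*(d + 1)*(d + 3)*(d + 4)*(d^2 - 9*d + 20) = (d - 5)*(d - 4)*(d + 1)*(d + 3)*(d + 4)*(d - 4)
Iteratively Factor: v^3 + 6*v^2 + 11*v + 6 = (v + 1)*(v^2 + 5*v + 6) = (v + 1)*(v + 3)*(v + 2)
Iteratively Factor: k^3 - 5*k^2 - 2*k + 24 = (k - 3)*(k^2 - 2*k - 8) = (k - 3)*(k + 2)*(k - 4)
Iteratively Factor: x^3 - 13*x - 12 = (x + 3)*(x^2 - 3*x - 4) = (x - 4)*(x + 3)*(x + 1)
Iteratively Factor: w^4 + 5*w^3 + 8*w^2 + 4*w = (w + 2)*(w^3 + 3*w^2 + 2*w) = (w + 2)^2*(w^2 + w) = (w + 1)*(w + 2)^2*(w)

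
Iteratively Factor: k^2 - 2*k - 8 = (k - 4)*(k + 2)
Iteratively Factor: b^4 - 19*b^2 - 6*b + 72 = (b + 3)*(b^3 - 3*b^2 - 10*b + 24) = (b - 2)*(b + 3)*(b^2 - b - 12) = (b - 2)*(b + 3)^2*(b - 4)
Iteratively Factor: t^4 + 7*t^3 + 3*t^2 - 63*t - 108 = (t + 3)*(t^3 + 4*t^2 - 9*t - 36) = (t + 3)*(t + 4)*(t^2 - 9) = (t - 3)*(t + 3)*(t + 4)*(t + 3)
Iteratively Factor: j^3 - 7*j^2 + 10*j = (j - 5)*(j^2 - 2*j) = j*(j - 5)*(j - 2)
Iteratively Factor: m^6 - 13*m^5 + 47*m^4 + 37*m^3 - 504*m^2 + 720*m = (m - 4)*(m^5 - 9*m^4 + 11*m^3 + 81*m^2 - 180*m) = (m - 4)*(m - 3)*(m^4 - 6*m^3 - 7*m^2 + 60*m) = (m - 4)^2*(m - 3)*(m^3 - 2*m^2 - 15*m) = (m - 4)^2*(m - 3)*(m + 3)*(m^2 - 5*m) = (m - 5)*(m - 4)^2*(m - 3)*(m + 3)*(m)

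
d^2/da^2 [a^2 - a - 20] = 2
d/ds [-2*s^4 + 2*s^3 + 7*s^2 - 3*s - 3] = -8*s^3 + 6*s^2 + 14*s - 3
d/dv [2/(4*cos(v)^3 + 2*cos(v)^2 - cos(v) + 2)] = 2*(12*cos(v)^2 + 4*cos(v) - 1)*sin(v)/(2*cos(v) + cos(2*v) + cos(3*v) + 3)^2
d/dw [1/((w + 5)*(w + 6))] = (-2*w - 11)/(w^4 + 22*w^3 + 181*w^2 + 660*w + 900)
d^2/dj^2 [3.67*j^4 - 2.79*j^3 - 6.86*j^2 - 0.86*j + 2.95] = 44.04*j^2 - 16.74*j - 13.72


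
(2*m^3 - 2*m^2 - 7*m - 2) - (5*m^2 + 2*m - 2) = 2*m^3 - 7*m^2 - 9*m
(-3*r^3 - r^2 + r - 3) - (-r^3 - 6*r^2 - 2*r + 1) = -2*r^3 + 5*r^2 + 3*r - 4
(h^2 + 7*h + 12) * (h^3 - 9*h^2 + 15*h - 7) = h^5 - 2*h^4 - 36*h^3 - 10*h^2 + 131*h - 84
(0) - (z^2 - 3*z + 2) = -z^2 + 3*z - 2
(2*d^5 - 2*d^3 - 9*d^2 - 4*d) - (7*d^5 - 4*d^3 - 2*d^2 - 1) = -5*d^5 + 2*d^3 - 7*d^2 - 4*d + 1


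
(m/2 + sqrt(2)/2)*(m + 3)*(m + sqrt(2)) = m^3/2 + sqrt(2)*m^2 + 3*m^2/2 + m + 3*sqrt(2)*m + 3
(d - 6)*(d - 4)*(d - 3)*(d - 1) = d^4 - 14*d^3 + 67*d^2 - 126*d + 72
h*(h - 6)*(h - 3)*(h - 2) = h^4 - 11*h^3 + 36*h^2 - 36*h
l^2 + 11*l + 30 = (l + 5)*(l + 6)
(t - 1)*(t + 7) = t^2 + 6*t - 7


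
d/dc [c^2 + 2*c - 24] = 2*c + 2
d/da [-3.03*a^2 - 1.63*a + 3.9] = -6.06*a - 1.63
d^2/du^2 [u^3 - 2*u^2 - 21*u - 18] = 6*u - 4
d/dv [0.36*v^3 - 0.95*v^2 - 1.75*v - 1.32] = 1.08*v^2 - 1.9*v - 1.75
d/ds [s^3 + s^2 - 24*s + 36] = 3*s^2 + 2*s - 24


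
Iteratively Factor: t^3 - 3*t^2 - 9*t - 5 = (t + 1)*(t^2 - 4*t - 5) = (t + 1)^2*(t - 5)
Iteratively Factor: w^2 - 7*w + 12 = (w - 3)*(w - 4)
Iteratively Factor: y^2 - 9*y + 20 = (y - 4)*(y - 5)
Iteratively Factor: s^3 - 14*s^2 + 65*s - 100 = (s - 5)*(s^2 - 9*s + 20) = (s - 5)*(s - 4)*(s - 5)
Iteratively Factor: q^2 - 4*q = (q)*(q - 4)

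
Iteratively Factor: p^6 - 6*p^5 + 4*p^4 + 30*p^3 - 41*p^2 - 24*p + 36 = (p - 3)*(p^5 - 3*p^4 - 5*p^3 + 15*p^2 + 4*p - 12) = (p - 3)*(p + 2)*(p^4 - 5*p^3 + 5*p^2 + 5*p - 6) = (p - 3)*(p + 1)*(p + 2)*(p^3 - 6*p^2 + 11*p - 6) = (p - 3)^2*(p + 1)*(p + 2)*(p^2 - 3*p + 2) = (p - 3)^2*(p - 1)*(p + 1)*(p + 2)*(p - 2)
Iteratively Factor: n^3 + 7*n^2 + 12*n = (n + 4)*(n^2 + 3*n) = n*(n + 4)*(n + 3)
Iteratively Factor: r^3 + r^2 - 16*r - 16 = (r + 1)*(r^2 - 16) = (r - 4)*(r + 1)*(r + 4)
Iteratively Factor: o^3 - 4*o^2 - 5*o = (o + 1)*(o^2 - 5*o) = o*(o + 1)*(o - 5)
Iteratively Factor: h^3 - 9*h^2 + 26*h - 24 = (h - 3)*(h^2 - 6*h + 8) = (h - 3)*(h - 2)*(h - 4)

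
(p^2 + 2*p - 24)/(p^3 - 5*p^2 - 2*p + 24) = (p + 6)/(p^2 - p - 6)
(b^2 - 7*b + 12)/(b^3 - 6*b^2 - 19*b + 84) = (b - 4)/(b^2 - 3*b - 28)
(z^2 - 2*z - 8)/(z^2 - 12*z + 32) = (z + 2)/(z - 8)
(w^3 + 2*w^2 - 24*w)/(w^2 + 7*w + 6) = w*(w - 4)/(w + 1)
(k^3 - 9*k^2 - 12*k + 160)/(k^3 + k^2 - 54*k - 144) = (k^2 - k - 20)/(k^2 + 9*k + 18)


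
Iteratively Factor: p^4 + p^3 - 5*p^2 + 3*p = (p - 1)*(p^3 + 2*p^2 - 3*p) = (p - 1)^2*(p^2 + 3*p) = p*(p - 1)^2*(p + 3)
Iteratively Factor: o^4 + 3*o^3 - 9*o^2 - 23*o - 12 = (o + 1)*(o^3 + 2*o^2 - 11*o - 12) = (o + 1)*(o + 4)*(o^2 - 2*o - 3) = (o - 3)*(o + 1)*(o + 4)*(o + 1)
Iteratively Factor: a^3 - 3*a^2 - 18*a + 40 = (a - 5)*(a^2 + 2*a - 8) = (a - 5)*(a - 2)*(a + 4)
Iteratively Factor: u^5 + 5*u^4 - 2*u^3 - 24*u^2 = (u)*(u^4 + 5*u^3 - 2*u^2 - 24*u) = u*(u - 2)*(u^3 + 7*u^2 + 12*u) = u*(u - 2)*(u + 4)*(u^2 + 3*u) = u^2*(u - 2)*(u + 4)*(u + 3)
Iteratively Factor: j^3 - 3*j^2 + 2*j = (j - 1)*(j^2 - 2*j) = (j - 2)*(j - 1)*(j)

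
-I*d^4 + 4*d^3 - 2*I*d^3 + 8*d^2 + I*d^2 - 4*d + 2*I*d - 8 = (d - 1)*(d + 2)*(d + 4*I)*(-I*d - I)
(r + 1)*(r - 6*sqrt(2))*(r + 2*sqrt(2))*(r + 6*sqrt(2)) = r^4 + r^3 + 2*sqrt(2)*r^3 - 72*r^2 + 2*sqrt(2)*r^2 - 144*sqrt(2)*r - 72*r - 144*sqrt(2)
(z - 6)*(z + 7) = z^2 + z - 42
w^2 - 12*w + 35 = (w - 7)*(w - 5)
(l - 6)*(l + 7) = l^2 + l - 42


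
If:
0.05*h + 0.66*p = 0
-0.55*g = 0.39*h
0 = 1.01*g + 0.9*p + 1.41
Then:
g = -1.27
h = 1.80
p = -0.14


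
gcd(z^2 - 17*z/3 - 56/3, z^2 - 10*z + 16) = z - 8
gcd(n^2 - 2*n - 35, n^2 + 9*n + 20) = n + 5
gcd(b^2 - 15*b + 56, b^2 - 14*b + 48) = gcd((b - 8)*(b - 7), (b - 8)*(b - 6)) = b - 8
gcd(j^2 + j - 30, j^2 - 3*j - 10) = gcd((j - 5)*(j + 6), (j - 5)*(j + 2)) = j - 5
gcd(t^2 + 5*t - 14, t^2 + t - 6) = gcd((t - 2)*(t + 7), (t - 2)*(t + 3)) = t - 2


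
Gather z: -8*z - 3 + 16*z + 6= 8*z + 3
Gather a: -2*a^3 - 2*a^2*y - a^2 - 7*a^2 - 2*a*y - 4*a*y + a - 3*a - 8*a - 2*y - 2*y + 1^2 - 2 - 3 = -2*a^3 + a^2*(-2*y - 8) + a*(-6*y - 10) - 4*y - 4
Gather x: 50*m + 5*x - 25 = 50*m + 5*x - 25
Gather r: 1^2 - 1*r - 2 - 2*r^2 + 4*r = -2*r^2 + 3*r - 1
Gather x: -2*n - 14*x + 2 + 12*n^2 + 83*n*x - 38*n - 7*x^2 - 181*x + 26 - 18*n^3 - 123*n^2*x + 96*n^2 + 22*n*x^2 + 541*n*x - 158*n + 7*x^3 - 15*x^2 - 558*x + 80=-18*n^3 + 108*n^2 - 198*n + 7*x^3 + x^2*(22*n - 22) + x*(-123*n^2 + 624*n - 753) + 108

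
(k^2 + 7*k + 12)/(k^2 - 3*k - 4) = (k^2 + 7*k + 12)/(k^2 - 3*k - 4)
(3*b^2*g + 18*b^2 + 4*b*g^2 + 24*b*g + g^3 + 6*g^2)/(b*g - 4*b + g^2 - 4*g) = (3*b*g + 18*b + g^2 + 6*g)/(g - 4)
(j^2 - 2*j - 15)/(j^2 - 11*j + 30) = (j + 3)/(j - 6)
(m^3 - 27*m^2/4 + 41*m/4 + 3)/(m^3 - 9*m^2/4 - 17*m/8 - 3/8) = 2*(m - 4)/(2*m + 1)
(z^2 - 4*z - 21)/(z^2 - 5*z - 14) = (z + 3)/(z + 2)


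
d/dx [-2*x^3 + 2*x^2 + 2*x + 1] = -6*x^2 + 4*x + 2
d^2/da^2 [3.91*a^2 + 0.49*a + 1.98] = 7.82000000000000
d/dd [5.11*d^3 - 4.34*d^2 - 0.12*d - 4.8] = 15.33*d^2 - 8.68*d - 0.12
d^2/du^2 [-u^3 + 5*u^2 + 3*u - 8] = 10 - 6*u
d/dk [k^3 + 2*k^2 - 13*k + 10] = 3*k^2 + 4*k - 13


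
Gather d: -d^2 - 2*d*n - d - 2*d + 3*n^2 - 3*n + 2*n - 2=-d^2 + d*(-2*n - 3) + 3*n^2 - n - 2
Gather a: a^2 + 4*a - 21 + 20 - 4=a^2 + 4*a - 5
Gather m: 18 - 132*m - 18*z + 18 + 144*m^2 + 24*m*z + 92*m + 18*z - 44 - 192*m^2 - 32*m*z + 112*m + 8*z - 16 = -48*m^2 + m*(72 - 8*z) + 8*z - 24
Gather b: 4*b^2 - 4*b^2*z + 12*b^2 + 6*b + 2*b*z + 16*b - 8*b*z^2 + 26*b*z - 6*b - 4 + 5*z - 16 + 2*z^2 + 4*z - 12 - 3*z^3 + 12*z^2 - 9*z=b^2*(16 - 4*z) + b*(-8*z^2 + 28*z + 16) - 3*z^3 + 14*z^2 - 32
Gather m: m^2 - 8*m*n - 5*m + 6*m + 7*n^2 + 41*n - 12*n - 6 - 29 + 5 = m^2 + m*(1 - 8*n) + 7*n^2 + 29*n - 30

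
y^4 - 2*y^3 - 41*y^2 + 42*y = y*(y - 7)*(y - 1)*(y + 6)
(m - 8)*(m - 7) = m^2 - 15*m + 56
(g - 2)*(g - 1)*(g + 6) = g^3 + 3*g^2 - 16*g + 12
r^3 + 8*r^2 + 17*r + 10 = (r + 1)*(r + 2)*(r + 5)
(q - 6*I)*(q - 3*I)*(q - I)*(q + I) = q^4 - 9*I*q^3 - 17*q^2 - 9*I*q - 18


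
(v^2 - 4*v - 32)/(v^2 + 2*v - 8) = (v - 8)/(v - 2)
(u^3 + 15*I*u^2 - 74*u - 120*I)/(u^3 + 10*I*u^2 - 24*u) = (u + 5*I)/u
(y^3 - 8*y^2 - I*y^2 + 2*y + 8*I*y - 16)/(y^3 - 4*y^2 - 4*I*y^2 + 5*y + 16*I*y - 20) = (y^2 - 2*y*(4 + I) + 16*I)/(y^2 - y*(4 + 5*I) + 20*I)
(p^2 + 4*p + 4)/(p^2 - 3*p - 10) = (p + 2)/(p - 5)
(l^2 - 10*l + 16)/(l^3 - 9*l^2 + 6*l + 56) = (l^2 - 10*l + 16)/(l^3 - 9*l^2 + 6*l + 56)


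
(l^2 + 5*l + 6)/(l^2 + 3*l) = (l + 2)/l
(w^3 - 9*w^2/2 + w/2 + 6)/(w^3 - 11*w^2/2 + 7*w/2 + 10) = (2*w - 3)/(2*w - 5)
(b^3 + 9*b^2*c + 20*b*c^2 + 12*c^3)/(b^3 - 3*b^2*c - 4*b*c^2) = (b^2 + 8*b*c + 12*c^2)/(b*(b - 4*c))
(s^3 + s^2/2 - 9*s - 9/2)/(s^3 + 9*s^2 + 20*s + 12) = (2*s^3 + s^2 - 18*s - 9)/(2*(s^3 + 9*s^2 + 20*s + 12))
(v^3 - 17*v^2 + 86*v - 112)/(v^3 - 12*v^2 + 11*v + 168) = (v - 2)/(v + 3)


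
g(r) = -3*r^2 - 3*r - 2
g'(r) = -6*r - 3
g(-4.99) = -61.73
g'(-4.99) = 26.94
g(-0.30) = -1.37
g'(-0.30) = -1.20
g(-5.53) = -77.15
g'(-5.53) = 30.18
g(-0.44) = -1.26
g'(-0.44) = -0.36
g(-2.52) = -13.49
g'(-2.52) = 12.12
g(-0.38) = -1.29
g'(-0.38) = -0.72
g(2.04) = -20.60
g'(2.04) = -15.24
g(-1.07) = -2.22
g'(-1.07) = 3.42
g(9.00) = -272.00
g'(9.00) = -57.00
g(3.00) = -38.00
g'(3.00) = -21.00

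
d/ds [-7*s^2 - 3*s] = -14*s - 3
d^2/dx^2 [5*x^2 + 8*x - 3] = 10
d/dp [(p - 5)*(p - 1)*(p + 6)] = 3*p^2 - 31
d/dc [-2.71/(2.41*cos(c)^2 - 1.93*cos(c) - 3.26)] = (5.2303 - 13.0622*cos(c))*sin(c)/(-2.41*cos(c)^2 + 1.93*cos(c) + 3.26)^2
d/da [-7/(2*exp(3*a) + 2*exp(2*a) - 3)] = (42*exp(a) + 28)*exp(2*a)/(2*exp(3*a) + 2*exp(2*a) - 3)^2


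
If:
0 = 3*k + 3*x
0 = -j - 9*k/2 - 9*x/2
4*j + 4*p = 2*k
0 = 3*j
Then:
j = 0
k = -x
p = -x/2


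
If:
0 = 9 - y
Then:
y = 9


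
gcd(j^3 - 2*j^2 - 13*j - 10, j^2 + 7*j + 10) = j + 2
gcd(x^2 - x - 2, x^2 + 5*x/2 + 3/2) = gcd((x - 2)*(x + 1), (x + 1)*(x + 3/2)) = x + 1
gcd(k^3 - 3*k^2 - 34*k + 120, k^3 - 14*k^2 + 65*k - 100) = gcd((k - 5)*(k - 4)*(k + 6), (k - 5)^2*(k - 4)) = k^2 - 9*k + 20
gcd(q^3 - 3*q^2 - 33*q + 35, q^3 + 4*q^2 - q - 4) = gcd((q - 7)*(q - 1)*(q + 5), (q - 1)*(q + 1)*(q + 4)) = q - 1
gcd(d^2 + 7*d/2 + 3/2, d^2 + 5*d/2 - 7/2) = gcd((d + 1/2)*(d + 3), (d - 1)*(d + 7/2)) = 1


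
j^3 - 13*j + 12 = (j - 3)*(j - 1)*(j + 4)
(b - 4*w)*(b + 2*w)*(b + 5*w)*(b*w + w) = b^4*w + 3*b^3*w^2 + b^3*w - 18*b^2*w^3 + 3*b^2*w^2 - 40*b*w^4 - 18*b*w^3 - 40*w^4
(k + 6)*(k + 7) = k^2 + 13*k + 42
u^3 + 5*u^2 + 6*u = u*(u + 2)*(u + 3)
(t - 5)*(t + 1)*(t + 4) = t^3 - 21*t - 20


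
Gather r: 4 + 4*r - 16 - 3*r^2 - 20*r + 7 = -3*r^2 - 16*r - 5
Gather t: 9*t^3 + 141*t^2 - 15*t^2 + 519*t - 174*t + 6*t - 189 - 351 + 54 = 9*t^3 + 126*t^2 + 351*t - 486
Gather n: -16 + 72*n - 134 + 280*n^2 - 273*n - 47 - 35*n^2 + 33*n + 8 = 245*n^2 - 168*n - 189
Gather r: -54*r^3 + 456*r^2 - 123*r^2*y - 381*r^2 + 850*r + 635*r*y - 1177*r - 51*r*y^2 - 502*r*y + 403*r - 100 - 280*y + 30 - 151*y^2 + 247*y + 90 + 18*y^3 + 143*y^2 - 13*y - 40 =-54*r^3 + r^2*(75 - 123*y) + r*(-51*y^2 + 133*y + 76) + 18*y^3 - 8*y^2 - 46*y - 20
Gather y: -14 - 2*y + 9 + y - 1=-y - 6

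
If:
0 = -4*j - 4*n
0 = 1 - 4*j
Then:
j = 1/4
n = -1/4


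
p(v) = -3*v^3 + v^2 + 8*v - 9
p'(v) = -9*v^2 + 2*v + 8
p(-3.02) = 58.59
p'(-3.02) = -80.12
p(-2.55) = 26.85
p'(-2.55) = -55.62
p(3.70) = -117.67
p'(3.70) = -107.81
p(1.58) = -5.70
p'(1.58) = -11.31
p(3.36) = -84.63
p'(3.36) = -86.89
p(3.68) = -115.53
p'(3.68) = -106.52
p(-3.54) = 108.30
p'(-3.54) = -111.86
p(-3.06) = 61.84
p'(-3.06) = -82.39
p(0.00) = -9.00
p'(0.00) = 8.00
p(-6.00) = 627.00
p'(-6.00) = -328.00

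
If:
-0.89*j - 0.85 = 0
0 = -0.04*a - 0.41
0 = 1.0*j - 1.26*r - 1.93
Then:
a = -10.25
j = -0.96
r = -2.29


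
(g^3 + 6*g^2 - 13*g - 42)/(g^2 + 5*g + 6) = (g^2 + 4*g - 21)/(g + 3)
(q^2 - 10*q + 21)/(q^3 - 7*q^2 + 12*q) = (q - 7)/(q*(q - 4))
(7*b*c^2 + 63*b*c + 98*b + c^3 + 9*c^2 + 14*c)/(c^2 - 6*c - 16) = (7*b*c + 49*b + c^2 + 7*c)/(c - 8)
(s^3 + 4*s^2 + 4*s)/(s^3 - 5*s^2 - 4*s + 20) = s*(s + 2)/(s^2 - 7*s + 10)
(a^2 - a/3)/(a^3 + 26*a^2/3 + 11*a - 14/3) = a/(a^2 + 9*a + 14)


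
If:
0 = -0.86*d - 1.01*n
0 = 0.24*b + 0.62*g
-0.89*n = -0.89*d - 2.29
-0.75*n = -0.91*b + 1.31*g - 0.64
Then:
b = 0.17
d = -1.39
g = -0.07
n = 1.18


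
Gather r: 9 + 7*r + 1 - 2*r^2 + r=-2*r^2 + 8*r + 10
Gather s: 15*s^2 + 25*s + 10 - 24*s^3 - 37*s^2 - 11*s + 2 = -24*s^3 - 22*s^2 + 14*s + 12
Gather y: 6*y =6*y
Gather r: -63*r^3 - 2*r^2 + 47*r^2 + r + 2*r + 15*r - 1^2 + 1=-63*r^3 + 45*r^2 + 18*r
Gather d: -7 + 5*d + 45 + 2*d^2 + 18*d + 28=2*d^2 + 23*d + 66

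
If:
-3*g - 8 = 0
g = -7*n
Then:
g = -8/3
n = 8/21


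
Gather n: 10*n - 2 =10*n - 2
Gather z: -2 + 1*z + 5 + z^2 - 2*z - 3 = z^2 - z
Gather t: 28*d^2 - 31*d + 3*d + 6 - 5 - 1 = 28*d^2 - 28*d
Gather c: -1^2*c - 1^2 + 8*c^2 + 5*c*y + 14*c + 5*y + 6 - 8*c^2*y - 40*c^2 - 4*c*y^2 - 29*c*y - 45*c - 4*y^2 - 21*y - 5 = c^2*(-8*y - 32) + c*(-4*y^2 - 24*y - 32) - 4*y^2 - 16*y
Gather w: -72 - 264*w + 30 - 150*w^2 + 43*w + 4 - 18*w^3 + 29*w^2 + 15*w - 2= -18*w^3 - 121*w^2 - 206*w - 40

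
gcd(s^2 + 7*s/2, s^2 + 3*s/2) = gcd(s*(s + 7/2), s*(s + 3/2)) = s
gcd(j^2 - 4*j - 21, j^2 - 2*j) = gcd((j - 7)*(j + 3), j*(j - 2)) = 1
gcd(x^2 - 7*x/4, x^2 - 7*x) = x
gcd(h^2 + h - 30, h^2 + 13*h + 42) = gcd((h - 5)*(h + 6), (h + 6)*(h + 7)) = h + 6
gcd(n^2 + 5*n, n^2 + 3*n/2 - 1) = 1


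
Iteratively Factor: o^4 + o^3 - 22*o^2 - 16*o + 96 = (o - 2)*(o^3 + 3*o^2 - 16*o - 48) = (o - 2)*(o + 4)*(o^2 - o - 12) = (o - 2)*(o + 3)*(o + 4)*(o - 4)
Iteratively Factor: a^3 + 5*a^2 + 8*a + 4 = (a + 1)*(a^2 + 4*a + 4) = (a + 1)*(a + 2)*(a + 2)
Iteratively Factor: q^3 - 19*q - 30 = (q + 2)*(q^2 - 2*q - 15) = (q - 5)*(q + 2)*(q + 3)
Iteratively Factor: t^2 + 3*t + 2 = (t + 2)*(t + 1)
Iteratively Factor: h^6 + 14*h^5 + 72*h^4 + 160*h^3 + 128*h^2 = (h + 4)*(h^5 + 10*h^4 + 32*h^3 + 32*h^2) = h*(h + 4)*(h^4 + 10*h^3 + 32*h^2 + 32*h) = h*(h + 4)^2*(h^3 + 6*h^2 + 8*h) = h*(h + 2)*(h + 4)^2*(h^2 + 4*h) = h*(h + 2)*(h + 4)^3*(h)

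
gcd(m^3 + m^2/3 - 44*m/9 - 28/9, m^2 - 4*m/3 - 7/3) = m - 7/3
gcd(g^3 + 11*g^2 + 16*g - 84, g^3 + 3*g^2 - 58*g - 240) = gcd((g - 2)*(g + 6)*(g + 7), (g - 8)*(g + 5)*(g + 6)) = g + 6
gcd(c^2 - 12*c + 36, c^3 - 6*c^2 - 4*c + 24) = c - 6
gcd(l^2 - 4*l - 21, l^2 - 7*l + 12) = 1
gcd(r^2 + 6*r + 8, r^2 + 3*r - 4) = r + 4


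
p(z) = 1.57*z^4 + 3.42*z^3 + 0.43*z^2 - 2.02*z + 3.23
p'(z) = 6.28*z^3 + 10.26*z^2 + 0.86*z - 2.02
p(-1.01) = 3.82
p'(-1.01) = 1.11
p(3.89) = 562.69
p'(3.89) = 526.25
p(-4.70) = 433.26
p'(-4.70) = -431.43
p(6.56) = 3881.42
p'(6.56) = 2217.99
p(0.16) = 2.93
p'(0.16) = -1.59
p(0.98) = 6.33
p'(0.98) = 14.59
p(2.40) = 100.23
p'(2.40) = 145.96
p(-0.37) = 3.89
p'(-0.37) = -1.25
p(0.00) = 3.23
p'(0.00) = -2.02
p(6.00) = 2780.03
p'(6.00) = 1728.98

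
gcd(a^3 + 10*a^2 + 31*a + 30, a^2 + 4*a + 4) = a + 2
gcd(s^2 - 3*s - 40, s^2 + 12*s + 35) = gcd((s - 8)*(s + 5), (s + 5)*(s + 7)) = s + 5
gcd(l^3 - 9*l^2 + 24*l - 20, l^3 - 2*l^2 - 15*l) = l - 5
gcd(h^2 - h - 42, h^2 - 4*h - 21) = h - 7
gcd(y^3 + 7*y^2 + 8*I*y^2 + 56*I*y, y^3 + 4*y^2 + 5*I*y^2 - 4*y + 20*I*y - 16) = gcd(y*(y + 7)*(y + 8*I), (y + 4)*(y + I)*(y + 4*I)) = 1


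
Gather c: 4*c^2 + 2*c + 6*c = 4*c^2 + 8*c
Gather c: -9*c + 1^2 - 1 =-9*c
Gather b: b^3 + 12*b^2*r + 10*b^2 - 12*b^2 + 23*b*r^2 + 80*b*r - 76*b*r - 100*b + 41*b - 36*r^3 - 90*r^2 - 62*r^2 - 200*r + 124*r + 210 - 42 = b^3 + b^2*(12*r - 2) + b*(23*r^2 + 4*r - 59) - 36*r^3 - 152*r^2 - 76*r + 168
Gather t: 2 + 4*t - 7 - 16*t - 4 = -12*t - 9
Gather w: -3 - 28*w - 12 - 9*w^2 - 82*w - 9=-9*w^2 - 110*w - 24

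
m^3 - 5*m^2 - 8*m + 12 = (m - 6)*(m - 1)*(m + 2)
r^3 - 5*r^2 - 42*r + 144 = (r - 8)*(r - 3)*(r + 6)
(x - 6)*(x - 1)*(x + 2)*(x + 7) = x^4 + 2*x^3 - 43*x^2 - 44*x + 84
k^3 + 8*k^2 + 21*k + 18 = (k + 2)*(k + 3)^2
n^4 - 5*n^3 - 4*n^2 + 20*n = n*(n - 5)*(n - 2)*(n + 2)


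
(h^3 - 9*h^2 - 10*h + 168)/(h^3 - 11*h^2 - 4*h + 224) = (h - 6)/(h - 8)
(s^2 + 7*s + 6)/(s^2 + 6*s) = (s + 1)/s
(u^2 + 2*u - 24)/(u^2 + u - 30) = (u - 4)/(u - 5)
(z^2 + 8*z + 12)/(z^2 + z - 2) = (z + 6)/(z - 1)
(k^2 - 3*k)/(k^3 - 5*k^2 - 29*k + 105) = k/(k^2 - 2*k - 35)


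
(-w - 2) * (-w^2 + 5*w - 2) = w^3 - 3*w^2 - 8*w + 4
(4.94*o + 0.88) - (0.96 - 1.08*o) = 6.02*o - 0.08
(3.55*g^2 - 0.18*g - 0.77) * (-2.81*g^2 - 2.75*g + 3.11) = -9.9755*g^4 - 9.2567*g^3 + 13.6992*g^2 + 1.5577*g - 2.3947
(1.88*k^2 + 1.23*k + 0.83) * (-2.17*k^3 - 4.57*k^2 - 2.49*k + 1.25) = -4.0796*k^5 - 11.2607*k^4 - 12.1034*k^3 - 4.5058*k^2 - 0.5292*k + 1.0375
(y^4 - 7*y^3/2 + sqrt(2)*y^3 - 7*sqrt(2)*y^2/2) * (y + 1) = y^5 - 5*y^4/2 + sqrt(2)*y^4 - 5*sqrt(2)*y^3/2 - 7*y^3/2 - 7*sqrt(2)*y^2/2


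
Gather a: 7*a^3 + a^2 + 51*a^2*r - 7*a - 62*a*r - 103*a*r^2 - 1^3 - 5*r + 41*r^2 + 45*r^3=7*a^3 + a^2*(51*r + 1) + a*(-103*r^2 - 62*r - 7) + 45*r^3 + 41*r^2 - 5*r - 1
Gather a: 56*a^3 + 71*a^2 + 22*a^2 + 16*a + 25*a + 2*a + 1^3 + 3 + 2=56*a^3 + 93*a^2 + 43*a + 6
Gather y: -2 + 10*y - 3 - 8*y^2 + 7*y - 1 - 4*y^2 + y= -12*y^2 + 18*y - 6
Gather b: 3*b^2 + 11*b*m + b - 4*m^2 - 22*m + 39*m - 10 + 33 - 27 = 3*b^2 + b*(11*m + 1) - 4*m^2 + 17*m - 4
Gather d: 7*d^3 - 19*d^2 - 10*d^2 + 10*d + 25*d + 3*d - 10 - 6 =7*d^3 - 29*d^2 + 38*d - 16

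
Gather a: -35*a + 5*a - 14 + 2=-30*a - 12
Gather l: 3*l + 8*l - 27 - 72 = 11*l - 99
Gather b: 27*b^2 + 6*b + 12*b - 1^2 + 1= 27*b^2 + 18*b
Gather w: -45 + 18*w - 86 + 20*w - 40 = 38*w - 171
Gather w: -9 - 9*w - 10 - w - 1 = -10*w - 20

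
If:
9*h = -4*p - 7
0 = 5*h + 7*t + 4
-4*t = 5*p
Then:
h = -309/395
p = 4/395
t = -1/79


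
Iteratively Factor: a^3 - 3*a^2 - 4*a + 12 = (a - 3)*(a^2 - 4) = (a - 3)*(a - 2)*(a + 2)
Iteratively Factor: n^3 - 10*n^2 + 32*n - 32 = (n - 4)*(n^2 - 6*n + 8) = (n - 4)*(n - 2)*(n - 4)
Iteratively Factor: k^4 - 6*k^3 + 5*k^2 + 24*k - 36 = (k - 2)*(k^3 - 4*k^2 - 3*k + 18) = (k - 2)*(k + 2)*(k^2 - 6*k + 9) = (k - 3)*(k - 2)*(k + 2)*(k - 3)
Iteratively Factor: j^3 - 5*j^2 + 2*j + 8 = (j - 2)*(j^2 - 3*j - 4) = (j - 4)*(j - 2)*(j + 1)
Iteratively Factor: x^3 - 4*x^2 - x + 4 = (x - 4)*(x^2 - 1) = (x - 4)*(x + 1)*(x - 1)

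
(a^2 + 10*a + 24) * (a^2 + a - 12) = a^4 + 11*a^3 + 22*a^2 - 96*a - 288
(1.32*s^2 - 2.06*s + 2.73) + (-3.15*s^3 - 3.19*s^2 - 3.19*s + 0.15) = -3.15*s^3 - 1.87*s^2 - 5.25*s + 2.88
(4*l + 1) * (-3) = -12*l - 3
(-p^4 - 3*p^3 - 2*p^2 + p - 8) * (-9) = 9*p^4 + 27*p^3 + 18*p^2 - 9*p + 72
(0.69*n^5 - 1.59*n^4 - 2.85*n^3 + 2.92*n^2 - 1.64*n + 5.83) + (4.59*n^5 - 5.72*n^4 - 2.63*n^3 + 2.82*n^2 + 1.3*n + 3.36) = 5.28*n^5 - 7.31*n^4 - 5.48*n^3 + 5.74*n^2 - 0.34*n + 9.19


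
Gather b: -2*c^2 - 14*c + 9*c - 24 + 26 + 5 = -2*c^2 - 5*c + 7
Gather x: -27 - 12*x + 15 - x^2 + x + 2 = -x^2 - 11*x - 10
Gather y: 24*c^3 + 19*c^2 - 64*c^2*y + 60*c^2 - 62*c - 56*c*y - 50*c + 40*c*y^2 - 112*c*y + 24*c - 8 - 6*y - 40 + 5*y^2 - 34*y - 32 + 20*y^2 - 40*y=24*c^3 + 79*c^2 - 88*c + y^2*(40*c + 25) + y*(-64*c^2 - 168*c - 80) - 80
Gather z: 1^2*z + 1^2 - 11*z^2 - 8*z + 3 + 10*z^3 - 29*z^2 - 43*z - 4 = 10*z^3 - 40*z^2 - 50*z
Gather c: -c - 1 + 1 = -c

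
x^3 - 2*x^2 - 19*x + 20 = (x - 5)*(x - 1)*(x + 4)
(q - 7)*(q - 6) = q^2 - 13*q + 42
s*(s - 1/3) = s^2 - s/3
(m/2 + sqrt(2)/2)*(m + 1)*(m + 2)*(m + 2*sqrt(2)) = m^4/2 + 3*m^3/2 + 3*sqrt(2)*m^3/2 + 3*m^2 + 9*sqrt(2)*m^2/2 + 3*sqrt(2)*m + 6*m + 4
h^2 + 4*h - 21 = (h - 3)*(h + 7)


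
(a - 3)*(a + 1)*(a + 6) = a^3 + 4*a^2 - 15*a - 18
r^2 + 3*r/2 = r*(r + 3/2)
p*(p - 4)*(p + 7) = p^3 + 3*p^2 - 28*p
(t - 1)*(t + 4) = t^2 + 3*t - 4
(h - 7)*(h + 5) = h^2 - 2*h - 35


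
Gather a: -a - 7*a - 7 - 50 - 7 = -8*a - 64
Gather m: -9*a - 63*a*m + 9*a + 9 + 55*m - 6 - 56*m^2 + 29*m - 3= -56*m^2 + m*(84 - 63*a)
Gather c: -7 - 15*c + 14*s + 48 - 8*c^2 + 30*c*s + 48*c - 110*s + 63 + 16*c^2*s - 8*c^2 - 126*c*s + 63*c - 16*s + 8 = c^2*(16*s - 16) + c*(96 - 96*s) - 112*s + 112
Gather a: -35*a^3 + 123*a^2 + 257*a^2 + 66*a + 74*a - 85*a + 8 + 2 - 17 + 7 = -35*a^3 + 380*a^2 + 55*a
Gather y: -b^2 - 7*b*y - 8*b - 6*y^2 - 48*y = -b^2 - 8*b - 6*y^2 + y*(-7*b - 48)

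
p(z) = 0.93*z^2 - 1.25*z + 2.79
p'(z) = 1.86*z - 1.25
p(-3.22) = 16.46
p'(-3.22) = -7.24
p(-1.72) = 7.69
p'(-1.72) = -4.45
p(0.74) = 2.37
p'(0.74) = 0.13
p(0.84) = 2.40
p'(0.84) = 0.31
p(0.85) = 2.40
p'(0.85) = 0.33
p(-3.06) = 15.32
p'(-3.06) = -6.94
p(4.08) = 13.17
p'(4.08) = 6.34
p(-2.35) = 10.86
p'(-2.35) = -5.62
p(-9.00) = 89.37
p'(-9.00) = -17.99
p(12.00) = 121.71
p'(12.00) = 21.07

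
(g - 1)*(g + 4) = g^2 + 3*g - 4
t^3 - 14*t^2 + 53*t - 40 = (t - 8)*(t - 5)*(t - 1)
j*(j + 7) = j^2 + 7*j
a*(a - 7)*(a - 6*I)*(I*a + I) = I*a^4 + 6*a^3 - 6*I*a^3 - 36*a^2 - 7*I*a^2 - 42*a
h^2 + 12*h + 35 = (h + 5)*(h + 7)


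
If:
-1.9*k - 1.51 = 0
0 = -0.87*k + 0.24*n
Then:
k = -0.79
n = -2.88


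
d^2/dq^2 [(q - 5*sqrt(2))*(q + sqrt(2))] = 2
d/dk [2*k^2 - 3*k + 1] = 4*k - 3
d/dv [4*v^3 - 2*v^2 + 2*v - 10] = 12*v^2 - 4*v + 2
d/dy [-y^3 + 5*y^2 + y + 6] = -3*y^2 + 10*y + 1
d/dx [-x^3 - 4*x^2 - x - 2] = -3*x^2 - 8*x - 1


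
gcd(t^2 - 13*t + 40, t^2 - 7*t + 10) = t - 5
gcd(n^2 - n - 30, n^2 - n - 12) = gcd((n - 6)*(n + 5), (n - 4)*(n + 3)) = 1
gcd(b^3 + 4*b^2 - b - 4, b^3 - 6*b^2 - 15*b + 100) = b + 4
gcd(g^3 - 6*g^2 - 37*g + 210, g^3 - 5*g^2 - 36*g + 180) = g^2 + g - 30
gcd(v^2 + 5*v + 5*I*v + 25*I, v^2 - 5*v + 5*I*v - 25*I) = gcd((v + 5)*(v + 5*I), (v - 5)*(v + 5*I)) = v + 5*I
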